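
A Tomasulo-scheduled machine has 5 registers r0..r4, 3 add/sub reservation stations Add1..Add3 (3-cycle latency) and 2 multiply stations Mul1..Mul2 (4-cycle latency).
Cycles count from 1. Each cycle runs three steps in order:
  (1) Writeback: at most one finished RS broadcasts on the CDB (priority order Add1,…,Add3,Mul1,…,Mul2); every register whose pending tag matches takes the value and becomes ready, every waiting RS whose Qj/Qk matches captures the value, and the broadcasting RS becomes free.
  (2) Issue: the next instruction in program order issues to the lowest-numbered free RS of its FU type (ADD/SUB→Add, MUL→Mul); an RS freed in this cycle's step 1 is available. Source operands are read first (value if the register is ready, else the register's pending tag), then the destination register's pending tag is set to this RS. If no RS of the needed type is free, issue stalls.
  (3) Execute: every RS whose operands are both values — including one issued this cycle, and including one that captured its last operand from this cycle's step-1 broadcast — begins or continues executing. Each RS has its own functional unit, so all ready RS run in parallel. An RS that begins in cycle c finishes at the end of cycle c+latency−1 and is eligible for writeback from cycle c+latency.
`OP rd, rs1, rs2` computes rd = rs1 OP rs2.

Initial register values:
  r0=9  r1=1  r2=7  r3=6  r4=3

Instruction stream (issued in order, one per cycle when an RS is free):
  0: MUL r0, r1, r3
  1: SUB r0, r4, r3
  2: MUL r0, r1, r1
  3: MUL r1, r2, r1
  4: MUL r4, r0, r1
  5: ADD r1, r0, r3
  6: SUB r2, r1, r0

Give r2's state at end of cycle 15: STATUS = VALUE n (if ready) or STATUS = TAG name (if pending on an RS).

c1: issue MUL r0<-Mul1 | r0:Mul1,r1:1,r2:7,r3:6,r4:3
c2: issue SUB r0<-Add1 | r0:Add1,r1:1,r2:7,r3:6,r4:3
c3: issue MUL r0<-Mul2 | r0:Mul2,r1:1,r2:7,r3:6,r4:3
c4: stall | r0:Mul2,r1:1,r2:7,r3:6,r4:3
c5: CDB Add1=-3; stall | r0:Mul2,r1:1,r2:7,r3:6,r4:3
c6: CDB Mul1=6; issue MUL r1<-Mul1 | r0:Mul2,r1:Mul1,r2:7,r3:6,r4:3
c7: CDB Mul2=1; issue MUL r4<-Mul2 | r0:1,r1:Mul1,r2:7,r3:6,r4:Mul2
c8: issue ADD r1<-Add1 | r0:1,r1:Add1,r2:7,r3:6,r4:Mul2
c9: issue SUB r2<-Add2 | r0:1,r1:Add1,r2:Add2,r3:6,r4:Mul2
c10: CDB Mul1=7 | r0:1,r1:Add1,r2:Add2,r3:6,r4:Mul2
c11: CDB Add1=7 | r0:1,r1:7,r2:Add2,r3:6,r4:Mul2
c12: - | r0:1,r1:7,r2:Add2,r3:6,r4:Mul2
c13: - | r0:1,r1:7,r2:Add2,r3:6,r4:Mul2
c14: CDB Add2=6 | r0:1,r1:7,r2:6,r3:6,r4:Mul2
c15: CDB Mul2=7 | r0:1,r1:7,r2:6,r3:6,r4:7

STATUS = VALUE 6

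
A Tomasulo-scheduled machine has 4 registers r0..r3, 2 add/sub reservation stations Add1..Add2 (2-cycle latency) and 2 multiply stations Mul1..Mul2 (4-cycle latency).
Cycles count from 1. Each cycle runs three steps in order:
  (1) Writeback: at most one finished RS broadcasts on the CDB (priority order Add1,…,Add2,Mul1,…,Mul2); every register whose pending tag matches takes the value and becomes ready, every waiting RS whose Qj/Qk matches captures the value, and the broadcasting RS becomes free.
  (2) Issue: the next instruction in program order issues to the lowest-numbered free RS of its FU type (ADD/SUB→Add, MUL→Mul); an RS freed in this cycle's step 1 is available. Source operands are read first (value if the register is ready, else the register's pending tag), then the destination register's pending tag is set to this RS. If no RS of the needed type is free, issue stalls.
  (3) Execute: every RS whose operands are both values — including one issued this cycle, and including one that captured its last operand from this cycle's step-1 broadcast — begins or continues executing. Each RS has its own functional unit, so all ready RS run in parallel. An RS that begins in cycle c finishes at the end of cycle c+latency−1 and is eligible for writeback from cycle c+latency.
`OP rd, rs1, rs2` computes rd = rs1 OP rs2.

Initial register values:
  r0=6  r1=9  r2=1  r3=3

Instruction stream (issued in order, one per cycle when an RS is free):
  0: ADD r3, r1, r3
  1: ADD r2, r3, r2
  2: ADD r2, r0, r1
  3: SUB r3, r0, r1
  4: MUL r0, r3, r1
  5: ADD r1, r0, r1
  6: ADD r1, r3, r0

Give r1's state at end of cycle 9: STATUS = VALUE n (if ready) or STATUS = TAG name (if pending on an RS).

STATUS = TAG Add2

c1: issue ADD r3<-Add1 | r0:6,r1:9,r2:1,r3:Add1
c2: issue ADD r2<-Add2 | r0:6,r1:9,r2:Add2,r3:Add1
c3: CDB Add1=12; issue ADD r2<-Add1 | r0:6,r1:9,r2:Add1,r3:12
c4: stall | r0:6,r1:9,r2:Add1,r3:12
c5: CDB Add1=15; issue SUB r3<-Add1 | r0:6,r1:9,r2:15,r3:Add1
c6: CDB Add2=13; issue MUL r0<-Mul1 | r0:Mul1,r1:9,r2:15,r3:Add1
c7: CDB Add1=-3; issue ADD r1<-Add1 | r0:Mul1,r1:Add1,r2:15,r3:-3
c8: issue ADD r1<-Add2 | r0:Mul1,r1:Add2,r2:15,r3:-3
c9: - | r0:Mul1,r1:Add2,r2:15,r3:-3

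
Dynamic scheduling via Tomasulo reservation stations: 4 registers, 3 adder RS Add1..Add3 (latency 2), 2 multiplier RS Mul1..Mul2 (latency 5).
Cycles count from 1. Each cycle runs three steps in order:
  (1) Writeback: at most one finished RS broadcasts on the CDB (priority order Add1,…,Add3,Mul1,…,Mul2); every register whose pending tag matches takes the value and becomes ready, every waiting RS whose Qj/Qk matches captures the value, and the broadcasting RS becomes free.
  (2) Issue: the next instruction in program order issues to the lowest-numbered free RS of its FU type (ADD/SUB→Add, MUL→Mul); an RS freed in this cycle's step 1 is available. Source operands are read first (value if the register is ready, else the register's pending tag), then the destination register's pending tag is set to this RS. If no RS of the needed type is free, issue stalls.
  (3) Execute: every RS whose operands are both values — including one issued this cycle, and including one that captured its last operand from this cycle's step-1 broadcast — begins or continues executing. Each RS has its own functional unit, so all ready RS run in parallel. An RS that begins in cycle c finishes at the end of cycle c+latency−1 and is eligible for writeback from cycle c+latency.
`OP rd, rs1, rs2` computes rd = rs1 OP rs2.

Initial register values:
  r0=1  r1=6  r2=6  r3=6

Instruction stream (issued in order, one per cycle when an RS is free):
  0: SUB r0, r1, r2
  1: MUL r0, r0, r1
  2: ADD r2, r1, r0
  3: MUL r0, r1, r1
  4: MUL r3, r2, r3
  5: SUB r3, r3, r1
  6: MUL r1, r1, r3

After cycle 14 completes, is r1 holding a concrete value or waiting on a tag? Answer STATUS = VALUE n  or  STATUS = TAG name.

cycle 1: issue SUB r0<-Add1 // r0:Add1,r1:6,r2:6,r3:6
cycle 2: issue MUL r0<-Mul1 // r0:Mul1,r1:6,r2:6,r3:6
cycle 3: CDB Add1=0; issue ADD r2<-Add1 // r0:Mul1,r1:6,r2:Add1,r3:6
cycle 4: issue MUL r0<-Mul2 // r0:Mul2,r1:6,r2:Add1,r3:6
cycle 5: stall // r0:Mul2,r1:6,r2:Add1,r3:6
cycle 6: stall // r0:Mul2,r1:6,r2:Add1,r3:6
cycle 7: stall // r0:Mul2,r1:6,r2:Add1,r3:6
cycle 8: CDB Mul1=0; issue MUL r3<-Mul1 // r0:Mul2,r1:6,r2:Add1,r3:Mul1
cycle 9: CDB Mul2=36; issue SUB r3<-Add2 // r0:36,r1:6,r2:Add1,r3:Add2
cycle 10: CDB Add1=6; issue MUL r1<-Mul2 // r0:36,r1:Mul2,r2:6,r3:Add2
cycle 11: - // r0:36,r1:Mul2,r2:6,r3:Add2
cycle 12: - // r0:36,r1:Mul2,r2:6,r3:Add2
cycle 13: - // r0:36,r1:Mul2,r2:6,r3:Add2
cycle 14: - // r0:36,r1:Mul2,r2:6,r3:Add2

STATUS = TAG Mul2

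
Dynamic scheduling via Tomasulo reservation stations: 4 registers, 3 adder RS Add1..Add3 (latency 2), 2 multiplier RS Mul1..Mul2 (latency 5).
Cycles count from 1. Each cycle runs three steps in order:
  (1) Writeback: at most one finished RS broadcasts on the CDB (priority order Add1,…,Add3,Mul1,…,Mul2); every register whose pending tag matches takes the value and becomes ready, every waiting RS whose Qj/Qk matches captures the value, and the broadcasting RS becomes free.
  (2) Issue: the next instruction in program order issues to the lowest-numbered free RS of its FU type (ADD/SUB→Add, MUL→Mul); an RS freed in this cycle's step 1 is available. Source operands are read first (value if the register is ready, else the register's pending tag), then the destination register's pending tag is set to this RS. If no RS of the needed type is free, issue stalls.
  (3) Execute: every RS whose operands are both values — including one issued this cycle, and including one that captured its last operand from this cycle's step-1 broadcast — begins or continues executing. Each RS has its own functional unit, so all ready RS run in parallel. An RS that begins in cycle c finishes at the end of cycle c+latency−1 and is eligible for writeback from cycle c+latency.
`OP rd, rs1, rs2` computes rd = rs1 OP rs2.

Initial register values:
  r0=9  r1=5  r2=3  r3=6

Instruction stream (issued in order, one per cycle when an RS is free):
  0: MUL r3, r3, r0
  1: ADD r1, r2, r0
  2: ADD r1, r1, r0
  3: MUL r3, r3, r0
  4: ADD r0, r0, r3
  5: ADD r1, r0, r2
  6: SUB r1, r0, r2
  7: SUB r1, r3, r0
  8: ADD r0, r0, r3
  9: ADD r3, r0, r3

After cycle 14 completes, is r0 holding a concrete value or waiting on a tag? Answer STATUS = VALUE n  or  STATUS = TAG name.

STATUS = VALUE 495

  c1: issue MUL r3<-Mul1  regs: r0:9,r1:5,r2:3,r3:Mul1
  c2: issue ADD r1<-Add1  regs: r0:9,r1:Add1,r2:3,r3:Mul1
  c3: issue ADD r1<-Add2  regs: r0:9,r1:Add2,r2:3,r3:Mul1
  c4: CDB Add1=12; issue MUL r3<-Mul2  regs: r0:9,r1:Add2,r2:3,r3:Mul2
  c5: issue ADD r0<-Add1  regs: r0:Add1,r1:Add2,r2:3,r3:Mul2
  c6: CDB Add2=21; issue ADD r1<-Add2  regs: r0:Add1,r1:Add2,r2:3,r3:Mul2
  c7: CDB Mul1=54; issue SUB r1<-Add3  regs: r0:Add1,r1:Add3,r2:3,r3:Mul2
  c8: stall  regs: r0:Add1,r1:Add3,r2:3,r3:Mul2
  c9: stall  regs: r0:Add1,r1:Add3,r2:3,r3:Mul2
  c10: stall  regs: r0:Add1,r1:Add3,r2:3,r3:Mul2
  c11: stall  regs: r0:Add1,r1:Add3,r2:3,r3:Mul2
  c12: CDB Mul2=486; stall  regs: r0:Add1,r1:Add3,r2:3,r3:486
  c13: stall  regs: r0:Add1,r1:Add3,r2:3,r3:486
  c14: CDB Add1=495; issue SUB r1<-Add1  regs: r0:495,r1:Add1,r2:3,r3:486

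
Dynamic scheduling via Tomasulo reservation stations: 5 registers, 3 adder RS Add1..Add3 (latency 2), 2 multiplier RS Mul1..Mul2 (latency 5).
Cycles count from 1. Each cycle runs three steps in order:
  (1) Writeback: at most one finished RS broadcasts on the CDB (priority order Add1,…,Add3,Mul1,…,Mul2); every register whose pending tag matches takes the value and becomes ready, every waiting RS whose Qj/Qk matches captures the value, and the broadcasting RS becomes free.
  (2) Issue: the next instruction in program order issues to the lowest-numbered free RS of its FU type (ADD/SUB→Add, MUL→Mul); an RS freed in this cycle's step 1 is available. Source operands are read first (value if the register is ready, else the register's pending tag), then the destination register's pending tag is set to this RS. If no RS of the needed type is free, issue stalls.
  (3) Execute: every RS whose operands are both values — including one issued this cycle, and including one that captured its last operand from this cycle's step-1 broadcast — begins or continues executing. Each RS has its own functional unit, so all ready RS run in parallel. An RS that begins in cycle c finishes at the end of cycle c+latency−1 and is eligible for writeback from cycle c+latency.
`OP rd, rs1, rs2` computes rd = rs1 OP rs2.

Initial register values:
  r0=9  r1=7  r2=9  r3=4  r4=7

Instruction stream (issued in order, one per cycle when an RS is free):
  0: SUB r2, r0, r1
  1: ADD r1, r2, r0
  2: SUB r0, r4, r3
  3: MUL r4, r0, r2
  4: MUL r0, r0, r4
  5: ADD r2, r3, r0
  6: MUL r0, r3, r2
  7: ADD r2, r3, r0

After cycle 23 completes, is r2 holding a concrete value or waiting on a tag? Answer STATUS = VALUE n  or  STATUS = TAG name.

cycle 1: issue SUB r2<-Add1 // r0:9,r1:7,r2:Add1,r3:4,r4:7
cycle 2: issue ADD r1<-Add2 // r0:9,r1:Add2,r2:Add1,r3:4,r4:7
cycle 3: CDB Add1=2; issue SUB r0<-Add1 // r0:Add1,r1:Add2,r2:2,r3:4,r4:7
cycle 4: issue MUL r4<-Mul1 // r0:Add1,r1:Add2,r2:2,r3:4,r4:Mul1
cycle 5: CDB Add1=3; issue MUL r0<-Mul2 // r0:Mul2,r1:Add2,r2:2,r3:4,r4:Mul1
cycle 6: CDB Add2=11; issue ADD r2<-Add1 // r0:Mul2,r1:11,r2:Add1,r3:4,r4:Mul1
cycle 7: stall // r0:Mul2,r1:11,r2:Add1,r3:4,r4:Mul1
cycle 8: stall // r0:Mul2,r1:11,r2:Add1,r3:4,r4:Mul1
cycle 9: stall // r0:Mul2,r1:11,r2:Add1,r3:4,r4:Mul1
cycle 10: CDB Mul1=6; issue MUL r0<-Mul1 // r0:Mul1,r1:11,r2:Add1,r3:4,r4:6
cycle 11: issue ADD r2<-Add2 // r0:Mul1,r1:11,r2:Add2,r3:4,r4:6
cycle 12: - // r0:Mul1,r1:11,r2:Add2,r3:4,r4:6
cycle 13: - // r0:Mul1,r1:11,r2:Add2,r3:4,r4:6
cycle 14: - // r0:Mul1,r1:11,r2:Add2,r3:4,r4:6
cycle 15: CDB Mul2=18 // r0:Mul1,r1:11,r2:Add2,r3:4,r4:6
cycle 16: - // r0:Mul1,r1:11,r2:Add2,r3:4,r4:6
cycle 17: CDB Add1=22 // r0:Mul1,r1:11,r2:Add2,r3:4,r4:6
cycle 18: - // r0:Mul1,r1:11,r2:Add2,r3:4,r4:6
cycle 19: - // r0:Mul1,r1:11,r2:Add2,r3:4,r4:6
cycle 20: - // r0:Mul1,r1:11,r2:Add2,r3:4,r4:6
cycle 21: - // r0:Mul1,r1:11,r2:Add2,r3:4,r4:6
cycle 22: CDB Mul1=88 // r0:88,r1:11,r2:Add2,r3:4,r4:6
cycle 23: - // r0:88,r1:11,r2:Add2,r3:4,r4:6

STATUS = TAG Add2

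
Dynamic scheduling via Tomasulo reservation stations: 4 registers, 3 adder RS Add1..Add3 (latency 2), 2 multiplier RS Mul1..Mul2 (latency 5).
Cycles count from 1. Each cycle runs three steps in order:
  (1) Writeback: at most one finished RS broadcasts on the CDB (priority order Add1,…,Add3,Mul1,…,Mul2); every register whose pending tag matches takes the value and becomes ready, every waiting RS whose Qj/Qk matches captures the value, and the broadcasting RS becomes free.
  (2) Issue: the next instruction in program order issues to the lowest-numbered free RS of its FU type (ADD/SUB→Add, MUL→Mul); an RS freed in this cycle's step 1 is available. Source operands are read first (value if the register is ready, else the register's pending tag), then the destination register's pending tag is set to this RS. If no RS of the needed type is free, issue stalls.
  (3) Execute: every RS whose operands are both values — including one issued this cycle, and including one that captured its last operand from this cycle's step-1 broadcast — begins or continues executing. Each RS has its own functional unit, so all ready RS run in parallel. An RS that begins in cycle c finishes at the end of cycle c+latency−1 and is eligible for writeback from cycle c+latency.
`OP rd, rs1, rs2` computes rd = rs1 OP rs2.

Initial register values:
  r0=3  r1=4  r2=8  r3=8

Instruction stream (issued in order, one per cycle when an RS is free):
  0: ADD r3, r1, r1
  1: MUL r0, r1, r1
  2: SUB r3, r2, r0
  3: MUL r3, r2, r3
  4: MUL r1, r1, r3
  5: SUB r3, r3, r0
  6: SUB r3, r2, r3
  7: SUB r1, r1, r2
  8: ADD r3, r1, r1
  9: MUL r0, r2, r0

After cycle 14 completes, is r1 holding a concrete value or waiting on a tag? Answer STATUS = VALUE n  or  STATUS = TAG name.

STATUS = TAG Add3

  c1: issue ADD r3<-Add1  regs: r0:3,r1:4,r2:8,r3:Add1
  c2: issue MUL r0<-Mul1  regs: r0:Mul1,r1:4,r2:8,r3:Add1
  c3: CDB Add1=8; issue SUB r3<-Add1  regs: r0:Mul1,r1:4,r2:8,r3:Add1
  c4: issue MUL r3<-Mul2  regs: r0:Mul1,r1:4,r2:8,r3:Mul2
  c5: stall  regs: r0:Mul1,r1:4,r2:8,r3:Mul2
  c6: stall  regs: r0:Mul1,r1:4,r2:8,r3:Mul2
  c7: CDB Mul1=16; issue MUL r1<-Mul1  regs: r0:16,r1:Mul1,r2:8,r3:Mul2
  c8: issue SUB r3<-Add2  regs: r0:16,r1:Mul1,r2:8,r3:Add2
  c9: CDB Add1=-8; issue SUB r3<-Add1  regs: r0:16,r1:Mul1,r2:8,r3:Add1
  c10: issue SUB r1<-Add3  regs: r0:16,r1:Add3,r2:8,r3:Add1
  c11: stall  regs: r0:16,r1:Add3,r2:8,r3:Add1
  c12: stall  regs: r0:16,r1:Add3,r2:8,r3:Add1
  c13: stall  regs: r0:16,r1:Add3,r2:8,r3:Add1
  c14: CDB Mul2=-64; stall  regs: r0:16,r1:Add3,r2:8,r3:Add1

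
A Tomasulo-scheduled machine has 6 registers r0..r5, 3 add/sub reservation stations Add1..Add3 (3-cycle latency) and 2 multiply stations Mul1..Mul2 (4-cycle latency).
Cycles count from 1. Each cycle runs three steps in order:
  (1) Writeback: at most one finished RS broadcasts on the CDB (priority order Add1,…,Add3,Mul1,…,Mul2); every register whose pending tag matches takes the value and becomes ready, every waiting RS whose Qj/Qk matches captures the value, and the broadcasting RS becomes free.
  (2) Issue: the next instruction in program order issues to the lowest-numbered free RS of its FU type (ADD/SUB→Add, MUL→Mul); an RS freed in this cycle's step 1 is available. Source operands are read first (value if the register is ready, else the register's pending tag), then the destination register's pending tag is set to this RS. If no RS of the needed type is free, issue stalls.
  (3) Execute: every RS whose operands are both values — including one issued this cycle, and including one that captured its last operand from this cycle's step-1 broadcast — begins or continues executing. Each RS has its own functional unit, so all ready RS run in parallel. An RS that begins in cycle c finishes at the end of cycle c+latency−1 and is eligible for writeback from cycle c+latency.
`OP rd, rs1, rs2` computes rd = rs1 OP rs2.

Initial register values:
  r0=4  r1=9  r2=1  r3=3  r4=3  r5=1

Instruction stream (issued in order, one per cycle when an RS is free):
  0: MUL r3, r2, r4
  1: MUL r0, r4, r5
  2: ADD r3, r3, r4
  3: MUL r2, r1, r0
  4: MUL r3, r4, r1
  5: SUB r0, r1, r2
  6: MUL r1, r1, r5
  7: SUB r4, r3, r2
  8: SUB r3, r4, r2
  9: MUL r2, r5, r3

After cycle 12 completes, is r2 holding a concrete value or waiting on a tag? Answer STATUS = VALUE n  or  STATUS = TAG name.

STATUS = VALUE 27

  c1: issue MUL r3<-Mul1  regs: r0:4,r1:9,r2:1,r3:Mul1,r4:3,r5:1
  c2: issue MUL r0<-Mul2  regs: r0:Mul2,r1:9,r2:1,r3:Mul1,r4:3,r5:1
  c3: issue ADD r3<-Add1  regs: r0:Mul2,r1:9,r2:1,r3:Add1,r4:3,r5:1
  c4: stall  regs: r0:Mul2,r1:9,r2:1,r3:Add1,r4:3,r5:1
  c5: CDB Mul1=3; issue MUL r2<-Mul1  regs: r0:Mul2,r1:9,r2:Mul1,r3:Add1,r4:3,r5:1
  c6: CDB Mul2=3; issue MUL r3<-Mul2  regs: r0:3,r1:9,r2:Mul1,r3:Mul2,r4:3,r5:1
  c7: issue SUB r0<-Add2  regs: r0:Add2,r1:9,r2:Mul1,r3:Mul2,r4:3,r5:1
  c8: CDB Add1=6; stall  regs: r0:Add2,r1:9,r2:Mul1,r3:Mul2,r4:3,r5:1
  c9: stall  regs: r0:Add2,r1:9,r2:Mul1,r3:Mul2,r4:3,r5:1
  c10: CDB Mul1=27; issue MUL r1<-Mul1  regs: r0:Add2,r1:Mul1,r2:27,r3:Mul2,r4:3,r5:1
  c11: CDB Mul2=27; issue SUB r4<-Add1  regs: r0:Add2,r1:Mul1,r2:27,r3:27,r4:Add1,r5:1
  c12: issue SUB r3<-Add3  regs: r0:Add2,r1:Mul1,r2:27,r3:Add3,r4:Add1,r5:1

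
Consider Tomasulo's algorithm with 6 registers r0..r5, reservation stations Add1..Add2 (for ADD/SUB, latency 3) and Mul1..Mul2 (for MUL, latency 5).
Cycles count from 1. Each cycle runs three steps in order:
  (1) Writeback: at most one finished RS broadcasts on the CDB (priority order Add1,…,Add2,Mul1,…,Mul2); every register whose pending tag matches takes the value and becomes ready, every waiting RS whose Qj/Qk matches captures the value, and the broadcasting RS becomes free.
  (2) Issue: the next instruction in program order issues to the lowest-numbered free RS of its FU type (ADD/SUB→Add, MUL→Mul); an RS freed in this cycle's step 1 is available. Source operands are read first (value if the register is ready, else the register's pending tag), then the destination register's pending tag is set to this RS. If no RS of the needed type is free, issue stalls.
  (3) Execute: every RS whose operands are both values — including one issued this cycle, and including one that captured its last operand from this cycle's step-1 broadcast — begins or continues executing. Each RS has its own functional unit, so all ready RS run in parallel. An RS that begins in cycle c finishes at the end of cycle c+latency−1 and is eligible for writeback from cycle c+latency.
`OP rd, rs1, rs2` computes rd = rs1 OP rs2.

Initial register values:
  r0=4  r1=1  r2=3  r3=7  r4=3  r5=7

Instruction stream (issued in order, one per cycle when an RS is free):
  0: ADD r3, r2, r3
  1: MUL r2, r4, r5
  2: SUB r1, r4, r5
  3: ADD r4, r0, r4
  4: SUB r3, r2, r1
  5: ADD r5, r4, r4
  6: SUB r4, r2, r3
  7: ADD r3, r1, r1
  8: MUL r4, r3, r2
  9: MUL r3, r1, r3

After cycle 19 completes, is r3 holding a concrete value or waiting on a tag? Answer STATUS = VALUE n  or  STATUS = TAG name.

c1: issue ADD r3<-Add1 | r0:4,r1:1,r2:3,r3:Add1,r4:3,r5:7
c2: issue MUL r2<-Mul1 | r0:4,r1:1,r2:Mul1,r3:Add1,r4:3,r5:7
c3: issue SUB r1<-Add2 | r0:4,r1:Add2,r2:Mul1,r3:Add1,r4:3,r5:7
c4: CDB Add1=10; issue ADD r4<-Add1 | r0:4,r1:Add2,r2:Mul1,r3:10,r4:Add1,r5:7
c5: stall | r0:4,r1:Add2,r2:Mul1,r3:10,r4:Add1,r5:7
c6: CDB Add2=-4; issue SUB r3<-Add2 | r0:4,r1:-4,r2:Mul1,r3:Add2,r4:Add1,r5:7
c7: CDB Add1=7; issue ADD r5<-Add1 | r0:4,r1:-4,r2:Mul1,r3:Add2,r4:7,r5:Add1
c8: CDB Mul1=21; stall | r0:4,r1:-4,r2:21,r3:Add2,r4:7,r5:Add1
c9: stall | r0:4,r1:-4,r2:21,r3:Add2,r4:7,r5:Add1
c10: CDB Add1=14; issue SUB r4<-Add1 | r0:4,r1:-4,r2:21,r3:Add2,r4:Add1,r5:14
c11: CDB Add2=25; issue ADD r3<-Add2 | r0:4,r1:-4,r2:21,r3:Add2,r4:Add1,r5:14
c12: issue MUL r4<-Mul1 | r0:4,r1:-4,r2:21,r3:Add2,r4:Mul1,r5:14
c13: issue MUL r3<-Mul2 | r0:4,r1:-4,r2:21,r3:Mul2,r4:Mul1,r5:14
c14: CDB Add1=-4 | r0:4,r1:-4,r2:21,r3:Mul2,r4:Mul1,r5:14
c15: CDB Add2=-8 | r0:4,r1:-4,r2:21,r3:Mul2,r4:Mul1,r5:14
c16: - | r0:4,r1:-4,r2:21,r3:Mul2,r4:Mul1,r5:14
c17: - | r0:4,r1:-4,r2:21,r3:Mul2,r4:Mul1,r5:14
c18: - | r0:4,r1:-4,r2:21,r3:Mul2,r4:Mul1,r5:14
c19: - | r0:4,r1:-4,r2:21,r3:Mul2,r4:Mul1,r5:14

STATUS = TAG Mul2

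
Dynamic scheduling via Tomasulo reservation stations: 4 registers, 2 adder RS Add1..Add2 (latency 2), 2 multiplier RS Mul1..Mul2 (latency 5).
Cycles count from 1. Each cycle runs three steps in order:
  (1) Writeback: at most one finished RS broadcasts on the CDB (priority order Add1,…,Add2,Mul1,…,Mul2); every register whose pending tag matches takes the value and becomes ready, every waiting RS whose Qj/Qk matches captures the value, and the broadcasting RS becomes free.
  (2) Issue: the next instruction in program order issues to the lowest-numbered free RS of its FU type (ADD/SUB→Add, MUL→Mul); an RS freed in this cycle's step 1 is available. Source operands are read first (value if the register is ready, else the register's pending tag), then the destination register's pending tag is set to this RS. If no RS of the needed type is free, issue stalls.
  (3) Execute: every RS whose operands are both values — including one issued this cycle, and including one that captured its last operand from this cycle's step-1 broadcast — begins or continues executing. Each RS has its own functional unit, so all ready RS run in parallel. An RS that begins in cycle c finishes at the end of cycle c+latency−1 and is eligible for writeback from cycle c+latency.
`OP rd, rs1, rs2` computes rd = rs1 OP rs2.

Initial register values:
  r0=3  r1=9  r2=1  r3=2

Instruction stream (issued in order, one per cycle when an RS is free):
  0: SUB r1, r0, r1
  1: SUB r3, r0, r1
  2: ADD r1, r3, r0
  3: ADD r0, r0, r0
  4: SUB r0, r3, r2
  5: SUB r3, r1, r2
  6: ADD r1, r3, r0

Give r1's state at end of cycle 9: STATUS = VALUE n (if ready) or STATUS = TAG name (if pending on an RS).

c1: issue SUB r1<-Add1 | r0:3,r1:Add1,r2:1,r3:2
c2: issue SUB r3<-Add2 | r0:3,r1:Add1,r2:1,r3:Add2
c3: CDB Add1=-6; issue ADD r1<-Add1 | r0:3,r1:Add1,r2:1,r3:Add2
c4: stall | r0:3,r1:Add1,r2:1,r3:Add2
c5: CDB Add2=9; issue ADD r0<-Add2 | r0:Add2,r1:Add1,r2:1,r3:9
c6: stall | r0:Add2,r1:Add1,r2:1,r3:9
c7: CDB Add1=12; issue SUB r0<-Add1 | r0:Add1,r1:12,r2:1,r3:9
c8: CDB Add2=6; issue SUB r3<-Add2 | r0:Add1,r1:12,r2:1,r3:Add2
c9: CDB Add1=8; issue ADD r1<-Add1 | r0:8,r1:Add1,r2:1,r3:Add2

STATUS = TAG Add1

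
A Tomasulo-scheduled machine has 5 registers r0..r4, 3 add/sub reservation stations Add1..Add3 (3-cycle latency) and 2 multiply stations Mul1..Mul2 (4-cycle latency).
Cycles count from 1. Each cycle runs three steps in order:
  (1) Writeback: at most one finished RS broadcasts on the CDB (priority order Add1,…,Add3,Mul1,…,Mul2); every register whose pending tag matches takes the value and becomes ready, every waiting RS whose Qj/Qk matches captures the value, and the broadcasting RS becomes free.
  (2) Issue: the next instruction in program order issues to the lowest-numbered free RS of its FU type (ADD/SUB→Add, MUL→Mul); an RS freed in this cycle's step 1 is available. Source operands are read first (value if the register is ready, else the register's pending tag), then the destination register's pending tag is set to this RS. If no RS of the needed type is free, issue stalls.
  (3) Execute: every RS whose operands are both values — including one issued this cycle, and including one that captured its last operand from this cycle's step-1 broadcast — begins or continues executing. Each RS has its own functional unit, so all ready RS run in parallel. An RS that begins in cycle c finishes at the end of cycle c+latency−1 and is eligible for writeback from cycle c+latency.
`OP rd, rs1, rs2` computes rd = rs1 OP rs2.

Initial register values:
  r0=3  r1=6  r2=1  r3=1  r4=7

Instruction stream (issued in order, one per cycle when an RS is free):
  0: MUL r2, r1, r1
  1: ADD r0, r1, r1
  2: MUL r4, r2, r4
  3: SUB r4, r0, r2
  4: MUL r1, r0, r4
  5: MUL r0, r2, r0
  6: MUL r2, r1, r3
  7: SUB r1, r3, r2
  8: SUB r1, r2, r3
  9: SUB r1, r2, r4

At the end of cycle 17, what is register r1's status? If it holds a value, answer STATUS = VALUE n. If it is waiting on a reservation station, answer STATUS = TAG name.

c1: issue MUL r2<-Mul1 | r0:3,r1:6,r2:Mul1,r3:1,r4:7
c2: issue ADD r0<-Add1 | r0:Add1,r1:6,r2:Mul1,r3:1,r4:7
c3: issue MUL r4<-Mul2 | r0:Add1,r1:6,r2:Mul1,r3:1,r4:Mul2
c4: issue SUB r4<-Add2 | r0:Add1,r1:6,r2:Mul1,r3:1,r4:Add2
c5: CDB Add1=12; stall | r0:12,r1:6,r2:Mul1,r3:1,r4:Add2
c6: CDB Mul1=36; issue MUL r1<-Mul1 | r0:12,r1:Mul1,r2:36,r3:1,r4:Add2
c7: stall | r0:12,r1:Mul1,r2:36,r3:1,r4:Add2
c8: stall | r0:12,r1:Mul1,r2:36,r3:1,r4:Add2
c9: CDB Add2=-24; stall | r0:12,r1:Mul1,r2:36,r3:1,r4:-24
c10: CDB Mul2=252; issue MUL r0<-Mul2 | r0:Mul2,r1:Mul1,r2:36,r3:1,r4:-24
c11: stall | r0:Mul2,r1:Mul1,r2:36,r3:1,r4:-24
c12: stall | r0:Mul2,r1:Mul1,r2:36,r3:1,r4:-24
c13: CDB Mul1=-288; issue MUL r2<-Mul1 | r0:Mul2,r1:-288,r2:Mul1,r3:1,r4:-24
c14: CDB Mul2=432; issue SUB r1<-Add1 | r0:432,r1:Add1,r2:Mul1,r3:1,r4:-24
c15: issue SUB r1<-Add2 | r0:432,r1:Add2,r2:Mul1,r3:1,r4:-24
c16: issue SUB r1<-Add3 | r0:432,r1:Add3,r2:Mul1,r3:1,r4:-24
c17: CDB Mul1=-288 | r0:432,r1:Add3,r2:-288,r3:1,r4:-24

STATUS = TAG Add3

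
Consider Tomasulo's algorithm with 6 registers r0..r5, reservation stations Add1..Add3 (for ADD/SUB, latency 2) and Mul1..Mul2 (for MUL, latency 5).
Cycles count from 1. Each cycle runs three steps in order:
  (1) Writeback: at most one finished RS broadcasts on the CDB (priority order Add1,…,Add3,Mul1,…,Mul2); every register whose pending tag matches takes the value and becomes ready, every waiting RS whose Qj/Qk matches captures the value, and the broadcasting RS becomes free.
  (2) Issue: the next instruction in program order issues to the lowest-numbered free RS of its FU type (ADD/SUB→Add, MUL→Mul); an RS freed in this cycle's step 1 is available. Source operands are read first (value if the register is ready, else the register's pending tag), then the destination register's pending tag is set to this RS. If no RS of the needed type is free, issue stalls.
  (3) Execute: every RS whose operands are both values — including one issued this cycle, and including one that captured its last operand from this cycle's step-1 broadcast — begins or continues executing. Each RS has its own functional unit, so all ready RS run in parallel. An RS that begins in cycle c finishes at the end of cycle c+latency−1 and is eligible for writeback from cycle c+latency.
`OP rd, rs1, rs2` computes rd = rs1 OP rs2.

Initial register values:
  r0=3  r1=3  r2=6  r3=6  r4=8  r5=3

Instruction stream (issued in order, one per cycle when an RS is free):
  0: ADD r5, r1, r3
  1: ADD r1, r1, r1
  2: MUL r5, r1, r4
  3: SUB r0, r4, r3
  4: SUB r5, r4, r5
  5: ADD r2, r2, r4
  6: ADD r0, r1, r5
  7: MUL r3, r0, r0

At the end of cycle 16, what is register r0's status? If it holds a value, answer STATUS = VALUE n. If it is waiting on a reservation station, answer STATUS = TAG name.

STATUS = VALUE -34

c1: issue ADD r5<-Add1 | r0:3,r1:3,r2:6,r3:6,r4:8,r5:Add1
c2: issue ADD r1<-Add2 | r0:3,r1:Add2,r2:6,r3:6,r4:8,r5:Add1
c3: CDB Add1=9; issue MUL r5<-Mul1 | r0:3,r1:Add2,r2:6,r3:6,r4:8,r5:Mul1
c4: CDB Add2=6; issue SUB r0<-Add1 | r0:Add1,r1:6,r2:6,r3:6,r4:8,r5:Mul1
c5: issue SUB r5<-Add2 | r0:Add1,r1:6,r2:6,r3:6,r4:8,r5:Add2
c6: CDB Add1=2; issue ADD r2<-Add1 | r0:2,r1:6,r2:Add1,r3:6,r4:8,r5:Add2
c7: issue ADD r0<-Add3 | r0:Add3,r1:6,r2:Add1,r3:6,r4:8,r5:Add2
c8: CDB Add1=14; issue MUL r3<-Mul2 | r0:Add3,r1:6,r2:14,r3:Mul2,r4:8,r5:Add2
c9: CDB Mul1=48 | r0:Add3,r1:6,r2:14,r3:Mul2,r4:8,r5:Add2
c10: - | r0:Add3,r1:6,r2:14,r3:Mul2,r4:8,r5:Add2
c11: CDB Add2=-40 | r0:Add3,r1:6,r2:14,r3:Mul2,r4:8,r5:-40
c12: - | r0:Add3,r1:6,r2:14,r3:Mul2,r4:8,r5:-40
c13: CDB Add3=-34 | r0:-34,r1:6,r2:14,r3:Mul2,r4:8,r5:-40
c14: - | r0:-34,r1:6,r2:14,r3:Mul2,r4:8,r5:-40
c15: - | r0:-34,r1:6,r2:14,r3:Mul2,r4:8,r5:-40
c16: - | r0:-34,r1:6,r2:14,r3:Mul2,r4:8,r5:-40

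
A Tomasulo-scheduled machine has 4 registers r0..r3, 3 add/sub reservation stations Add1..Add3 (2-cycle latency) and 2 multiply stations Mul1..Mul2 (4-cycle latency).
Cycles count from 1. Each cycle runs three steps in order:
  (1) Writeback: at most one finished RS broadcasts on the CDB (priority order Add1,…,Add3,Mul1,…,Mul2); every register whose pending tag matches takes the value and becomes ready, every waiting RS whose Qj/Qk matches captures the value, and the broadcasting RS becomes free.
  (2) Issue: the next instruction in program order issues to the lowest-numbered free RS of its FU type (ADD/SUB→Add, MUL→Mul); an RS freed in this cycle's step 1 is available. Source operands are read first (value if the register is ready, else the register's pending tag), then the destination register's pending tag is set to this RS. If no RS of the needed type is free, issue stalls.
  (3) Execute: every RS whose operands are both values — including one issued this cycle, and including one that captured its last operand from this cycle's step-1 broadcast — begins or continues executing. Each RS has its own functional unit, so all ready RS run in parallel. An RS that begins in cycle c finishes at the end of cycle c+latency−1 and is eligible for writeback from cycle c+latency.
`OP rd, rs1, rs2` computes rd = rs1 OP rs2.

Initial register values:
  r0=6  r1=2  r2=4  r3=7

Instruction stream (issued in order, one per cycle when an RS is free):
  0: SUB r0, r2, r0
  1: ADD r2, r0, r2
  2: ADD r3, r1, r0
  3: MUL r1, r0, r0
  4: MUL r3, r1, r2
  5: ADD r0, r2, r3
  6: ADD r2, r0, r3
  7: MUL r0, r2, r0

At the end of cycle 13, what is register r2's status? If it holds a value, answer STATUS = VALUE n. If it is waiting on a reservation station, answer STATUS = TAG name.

STATUS = TAG Add2

c1: issue SUB r0<-Add1 | r0:Add1,r1:2,r2:4,r3:7
c2: issue ADD r2<-Add2 | r0:Add1,r1:2,r2:Add2,r3:7
c3: CDB Add1=-2; issue ADD r3<-Add1 | r0:-2,r1:2,r2:Add2,r3:Add1
c4: issue MUL r1<-Mul1 | r0:-2,r1:Mul1,r2:Add2,r3:Add1
c5: CDB Add1=0; issue MUL r3<-Mul2 | r0:-2,r1:Mul1,r2:Add2,r3:Mul2
c6: CDB Add2=2; issue ADD r0<-Add1 | r0:Add1,r1:Mul1,r2:2,r3:Mul2
c7: issue ADD r2<-Add2 | r0:Add1,r1:Mul1,r2:Add2,r3:Mul2
c8: CDB Mul1=4; issue MUL r0<-Mul1 | r0:Mul1,r1:4,r2:Add2,r3:Mul2
c9: - | r0:Mul1,r1:4,r2:Add2,r3:Mul2
c10: - | r0:Mul1,r1:4,r2:Add2,r3:Mul2
c11: - | r0:Mul1,r1:4,r2:Add2,r3:Mul2
c12: CDB Mul2=8 | r0:Mul1,r1:4,r2:Add2,r3:8
c13: - | r0:Mul1,r1:4,r2:Add2,r3:8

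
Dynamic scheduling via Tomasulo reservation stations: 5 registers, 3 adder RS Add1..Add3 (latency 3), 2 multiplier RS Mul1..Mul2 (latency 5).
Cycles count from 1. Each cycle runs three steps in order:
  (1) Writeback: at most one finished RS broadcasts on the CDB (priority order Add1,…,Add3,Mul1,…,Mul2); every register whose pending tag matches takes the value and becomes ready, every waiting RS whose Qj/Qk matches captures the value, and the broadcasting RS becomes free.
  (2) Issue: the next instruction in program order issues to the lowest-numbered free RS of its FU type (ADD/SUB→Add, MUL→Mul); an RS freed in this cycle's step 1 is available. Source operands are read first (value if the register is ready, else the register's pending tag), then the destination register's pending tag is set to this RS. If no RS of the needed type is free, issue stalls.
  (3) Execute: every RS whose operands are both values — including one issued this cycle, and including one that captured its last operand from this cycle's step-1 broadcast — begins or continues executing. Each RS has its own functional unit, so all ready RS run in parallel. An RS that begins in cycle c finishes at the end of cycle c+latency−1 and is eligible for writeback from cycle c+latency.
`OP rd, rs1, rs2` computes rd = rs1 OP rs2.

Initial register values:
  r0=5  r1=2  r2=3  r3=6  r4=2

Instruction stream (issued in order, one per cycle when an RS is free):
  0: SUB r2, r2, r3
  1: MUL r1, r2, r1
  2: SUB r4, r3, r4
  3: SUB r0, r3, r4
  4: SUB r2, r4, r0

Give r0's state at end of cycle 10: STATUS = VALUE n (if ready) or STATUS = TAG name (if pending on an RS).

STATUS = VALUE 2

  c1: issue SUB r2<-Add1  regs: r0:5,r1:2,r2:Add1,r3:6,r4:2
  c2: issue MUL r1<-Mul1  regs: r0:5,r1:Mul1,r2:Add1,r3:6,r4:2
  c3: issue SUB r4<-Add2  regs: r0:5,r1:Mul1,r2:Add1,r3:6,r4:Add2
  c4: CDB Add1=-3; issue SUB r0<-Add1  regs: r0:Add1,r1:Mul1,r2:-3,r3:6,r4:Add2
  c5: issue SUB r2<-Add3  regs: r0:Add1,r1:Mul1,r2:Add3,r3:6,r4:Add2
  c6: CDB Add2=4  regs: r0:Add1,r1:Mul1,r2:Add3,r3:6,r4:4
  c7: -  regs: r0:Add1,r1:Mul1,r2:Add3,r3:6,r4:4
  c8: -  regs: r0:Add1,r1:Mul1,r2:Add3,r3:6,r4:4
  c9: CDB Add1=2  regs: r0:2,r1:Mul1,r2:Add3,r3:6,r4:4
  c10: CDB Mul1=-6  regs: r0:2,r1:-6,r2:Add3,r3:6,r4:4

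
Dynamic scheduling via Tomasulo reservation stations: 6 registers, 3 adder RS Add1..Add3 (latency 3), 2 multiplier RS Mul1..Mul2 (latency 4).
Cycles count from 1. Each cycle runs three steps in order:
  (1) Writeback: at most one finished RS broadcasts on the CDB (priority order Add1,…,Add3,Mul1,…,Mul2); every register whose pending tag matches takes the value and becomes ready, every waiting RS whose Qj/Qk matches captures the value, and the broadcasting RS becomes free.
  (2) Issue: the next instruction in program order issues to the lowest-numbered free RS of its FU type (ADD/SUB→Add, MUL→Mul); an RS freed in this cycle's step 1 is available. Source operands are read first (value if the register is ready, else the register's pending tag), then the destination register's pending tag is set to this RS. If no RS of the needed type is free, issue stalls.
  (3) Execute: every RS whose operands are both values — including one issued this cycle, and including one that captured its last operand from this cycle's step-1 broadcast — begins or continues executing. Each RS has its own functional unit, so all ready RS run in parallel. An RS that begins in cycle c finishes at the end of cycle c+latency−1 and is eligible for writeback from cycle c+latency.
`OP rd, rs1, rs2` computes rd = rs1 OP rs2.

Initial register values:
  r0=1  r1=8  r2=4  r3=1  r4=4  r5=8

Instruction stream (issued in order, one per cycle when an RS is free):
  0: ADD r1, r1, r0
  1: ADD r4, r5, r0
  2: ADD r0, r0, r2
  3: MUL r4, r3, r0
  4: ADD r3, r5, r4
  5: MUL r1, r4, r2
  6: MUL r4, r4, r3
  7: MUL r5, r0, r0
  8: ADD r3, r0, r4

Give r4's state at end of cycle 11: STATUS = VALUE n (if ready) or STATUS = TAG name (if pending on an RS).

cycle 1: issue ADD r1<-Add1 // r0:1,r1:Add1,r2:4,r3:1,r4:4,r5:8
cycle 2: issue ADD r4<-Add2 // r0:1,r1:Add1,r2:4,r3:1,r4:Add2,r5:8
cycle 3: issue ADD r0<-Add3 // r0:Add3,r1:Add1,r2:4,r3:1,r4:Add2,r5:8
cycle 4: CDB Add1=9; issue MUL r4<-Mul1 // r0:Add3,r1:9,r2:4,r3:1,r4:Mul1,r5:8
cycle 5: CDB Add2=9; issue ADD r3<-Add1 // r0:Add3,r1:9,r2:4,r3:Add1,r4:Mul1,r5:8
cycle 6: CDB Add3=5; issue MUL r1<-Mul2 // r0:5,r1:Mul2,r2:4,r3:Add1,r4:Mul1,r5:8
cycle 7: stall // r0:5,r1:Mul2,r2:4,r3:Add1,r4:Mul1,r5:8
cycle 8: stall // r0:5,r1:Mul2,r2:4,r3:Add1,r4:Mul1,r5:8
cycle 9: stall // r0:5,r1:Mul2,r2:4,r3:Add1,r4:Mul1,r5:8
cycle 10: CDB Mul1=5; issue MUL r4<-Mul1 // r0:5,r1:Mul2,r2:4,r3:Add1,r4:Mul1,r5:8
cycle 11: stall // r0:5,r1:Mul2,r2:4,r3:Add1,r4:Mul1,r5:8

STATUS = TAG Mul1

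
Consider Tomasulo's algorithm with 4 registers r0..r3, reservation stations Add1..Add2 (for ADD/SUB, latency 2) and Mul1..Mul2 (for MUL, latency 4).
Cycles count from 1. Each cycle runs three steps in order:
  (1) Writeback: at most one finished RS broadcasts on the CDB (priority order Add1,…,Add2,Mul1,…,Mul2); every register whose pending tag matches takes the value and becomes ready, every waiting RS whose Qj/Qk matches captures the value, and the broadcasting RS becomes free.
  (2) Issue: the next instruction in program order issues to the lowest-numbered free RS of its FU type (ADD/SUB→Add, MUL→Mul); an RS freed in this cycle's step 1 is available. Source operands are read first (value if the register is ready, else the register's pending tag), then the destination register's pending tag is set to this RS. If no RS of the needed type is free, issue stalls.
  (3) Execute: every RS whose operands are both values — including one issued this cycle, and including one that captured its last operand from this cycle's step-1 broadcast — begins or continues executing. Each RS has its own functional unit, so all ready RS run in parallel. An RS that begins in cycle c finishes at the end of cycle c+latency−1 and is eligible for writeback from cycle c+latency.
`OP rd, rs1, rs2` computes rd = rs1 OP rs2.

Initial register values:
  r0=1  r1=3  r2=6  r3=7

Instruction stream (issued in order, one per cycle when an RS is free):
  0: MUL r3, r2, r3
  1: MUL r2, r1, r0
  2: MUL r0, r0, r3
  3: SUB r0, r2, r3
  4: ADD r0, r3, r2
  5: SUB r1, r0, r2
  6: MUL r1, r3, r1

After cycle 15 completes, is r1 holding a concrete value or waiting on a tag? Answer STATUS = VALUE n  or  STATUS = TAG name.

  c1: issue MUL r3<-Mul1  regs: r0:1,r1:3,r2:6,r3:Mul1
  c2: issue MUL r2<-Mul2  regs: r0:1,r1:3,r2:Mul2,r3:Mul1
  c3: stall  regs: r0:1,r1:3,r2:Mul2,r3:Mul1
  c4: stall  regs: r0:1,r1:3,r2:Mul2,r3:Mul1
  c5: CDB Mul1=42; issue MUL r0<-Mul1  regs: r0:Mul1,r1:3,r2:Mul2,r3:42
  c6: CDB Mul2=3; issue SUB r0<-Add1  regs: r0:Add1,r1:3,r2:3,r3:42
  c7: issue ADD r0<-Add2  regs: r0:Add2,r1:3,r2:3,r3:42
  c8: CDB Add1=-39; issue SUB r1<-Add1  regs: r0:Add2,r1:Add1,r2:3,r3:42
  c9: CDB Add2=45; issue MUL r1<-Mul2  regs: r0:45,r1:Mul2,r2:3,r3:42
  c10: CDB Mul1=42  regs: r0:45,r1:Mul2,r2:3,r3:42
  c11: CDB Add1=42  regs: r0:45,r1:Mul2,r2:3,r3:42
  c12: -  regs: r0:45,r1:Mul2,r2:3,r3:42
  c13: -  regs: r0:45,r1:Mul2,r2:3,r3:42
  c14: -  regs: r0:45,r1:Mul2,r2:3,r3:42
  c15: CDB Mul2=1764  regs: r0:45,r1:1764,r2:3,r3:42

STATUS = VALUE 1764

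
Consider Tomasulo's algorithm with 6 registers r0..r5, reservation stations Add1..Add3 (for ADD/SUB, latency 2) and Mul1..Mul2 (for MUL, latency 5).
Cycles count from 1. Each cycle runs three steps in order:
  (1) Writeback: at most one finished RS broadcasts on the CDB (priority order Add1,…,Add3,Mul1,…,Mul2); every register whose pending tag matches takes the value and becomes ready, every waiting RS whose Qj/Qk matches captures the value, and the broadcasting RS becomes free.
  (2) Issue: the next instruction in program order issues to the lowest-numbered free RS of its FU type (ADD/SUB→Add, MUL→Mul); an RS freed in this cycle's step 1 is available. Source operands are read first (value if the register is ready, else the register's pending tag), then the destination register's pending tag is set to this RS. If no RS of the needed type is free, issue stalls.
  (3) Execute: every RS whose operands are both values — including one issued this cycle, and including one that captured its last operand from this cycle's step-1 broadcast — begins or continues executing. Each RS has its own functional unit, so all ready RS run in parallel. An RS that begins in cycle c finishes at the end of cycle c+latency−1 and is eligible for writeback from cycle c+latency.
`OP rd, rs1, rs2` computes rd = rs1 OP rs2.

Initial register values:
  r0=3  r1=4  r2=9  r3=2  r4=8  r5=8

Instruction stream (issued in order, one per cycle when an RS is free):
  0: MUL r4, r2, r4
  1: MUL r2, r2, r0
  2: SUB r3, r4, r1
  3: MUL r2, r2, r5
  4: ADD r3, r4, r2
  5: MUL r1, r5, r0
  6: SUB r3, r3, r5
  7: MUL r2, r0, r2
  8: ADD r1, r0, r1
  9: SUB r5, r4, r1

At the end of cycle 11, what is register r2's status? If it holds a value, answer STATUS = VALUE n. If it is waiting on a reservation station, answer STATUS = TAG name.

STATUS = TAG Mul1

cycle 1: issue MUL r4<-Mul1 // r0:3,r1:4,r2:9,r3:2,r4:Mul1,r5:8
cycle 2: issue MUL r2<-Mul2 // r0:3,r1:4,r2:Mul2,r3:2,r4:Mul1,r5:8
cycle 3: issue SUB r3<-Add1 // r0:3,r1:4,r2:Mul2,r3:Add1,r4:Mul1,r5:8
cycle 4: stall // r0:3,r1:4,r2:Mul2,r3:Add1,r4:Mul1,r5:8
cycle 5: stall // r0:3,r1:4,r2:Mul2,r3:Add1,r4:Mul1,r5:8
cycle 6: CDB Mul1=72; issue MUL r2<-Mul1 // r0:3,r1:4,r2:Mul1,r3:Add1,r4:72,r5:8
cycle 7: CDB Mul2=27; issue ADD r3<-Add2 // r0:3,r1:4,r2:Mul1,r3:Add2,r4:72,r5:8
cycle 8: CDB Add1=68; issue MUL r1<-Mul2 // r0:3,r1:Mul2,r2:Mul1,r3:Add2,r4:72,r5:8
cycle 9: issue SUB r3<-Add1 // r0:3,r1:Mul2,r2:Mul1,r3:Add1,r4:72,r5:8
cycle 10: stall // r0:3,r1:Mul2,r2:Mul1,r3:Add1,r4:72,r5:8
cycle 11: stall // r0:3,r1:Mul2,r2:Mul1,r3:Add1,r4:72,r5:8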